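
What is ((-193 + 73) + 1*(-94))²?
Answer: 45796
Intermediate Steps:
((-193 + 73) + 1*(-94))² = (-120 - 94)² = (-214)² = 45796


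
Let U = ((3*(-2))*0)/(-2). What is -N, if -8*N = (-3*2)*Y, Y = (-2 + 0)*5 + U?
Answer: 15/2 ≈ 7.5000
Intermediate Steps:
U = 0 (U = -6*0*(-½) = 0*(-½) = 0)
Y = -10 (Y = (-2 + 0)*5 + 0 = -2*5 + 0 = -10 + 0 = -10)
N = -15/2 (N = -(-3*2)*(-10)/8 = -(-3)*(-10)/4 = -⅛*60 = -15/2 ≈ -7.5000)
-N = -1*(-15/2) = 15/2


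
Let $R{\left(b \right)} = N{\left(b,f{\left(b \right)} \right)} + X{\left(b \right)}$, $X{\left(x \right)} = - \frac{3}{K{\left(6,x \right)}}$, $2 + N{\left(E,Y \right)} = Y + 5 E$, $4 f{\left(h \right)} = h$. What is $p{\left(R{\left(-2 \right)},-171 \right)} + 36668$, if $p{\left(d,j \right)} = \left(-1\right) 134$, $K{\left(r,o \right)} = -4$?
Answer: $36534$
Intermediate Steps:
$f{\left(h \right)} = \frac{h}{4}$
$N{\left(E,Y \right)} = -2 + Y + 5 E$ ($N{\left(E,Y \right)} = -2 + \left(Y + 5 E\right) = -2 + Y + 5 E$)
$X{\left(x \right)} = \frac{3}{4}$ ($X{\left(x \right)} = - \frac{3}{-4} = \left(-3\right) \left(- \frac{1}{4}\right) = \frac{3}{4}$)
$R{\left(b \right)} = - \frac{5}{4} + \frac{21 b}{4}$ ($R{\left(b \right)} = \left(-2 + \frac{b}{4} + 5 b\right) + \frac{3}{4} = \left(-2 + \frac{21 b}{4}\right) + \frac{3}{4} = - \frac{5}{4} + \frac{21 b}{4}$)
$p{\left(d,j \right)} = -134$
$p{\left(R{\left(-2 \right)},-171 \right)} + 36668 = -134 + 36668 = 36534$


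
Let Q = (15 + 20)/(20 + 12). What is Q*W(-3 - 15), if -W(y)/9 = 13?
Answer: -4095/32 ≈ -127.97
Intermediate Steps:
W(y) = -117 (W(y) = -9*13 = -117)
Q = 35/32 ≈ 1.0938
Q*W(-3 - 15) = (35/32)*(-117) = -4095/32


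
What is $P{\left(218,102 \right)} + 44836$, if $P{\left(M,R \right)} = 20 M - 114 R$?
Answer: $37568$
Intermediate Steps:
$P{\left(M,R \right)} = - 114 R + 20 M$
$P{\left(218,102 \right)} + 44836 = \left(\left(-114\right) 102 + 20 \cdot 218\right) + 44836 = \left(-11628 + 4360\right) + 44836 = -7268 + 44836 = 37568$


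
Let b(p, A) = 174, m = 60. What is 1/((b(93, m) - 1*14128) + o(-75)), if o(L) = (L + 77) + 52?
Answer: -1/13900 ≈ -7.1942e-5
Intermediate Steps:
o(L) = 129 + L (o(L) = (77 + L) + 52 = 129 + L)
1/((b(93, m) - 1*14128) + o(-75)) = 1/((174 - 1*14128) + (129 - 75)) = 1/((174 - 14128) + 54) = 1/(-13954 + 54) = 1/(-13900) = -1/13900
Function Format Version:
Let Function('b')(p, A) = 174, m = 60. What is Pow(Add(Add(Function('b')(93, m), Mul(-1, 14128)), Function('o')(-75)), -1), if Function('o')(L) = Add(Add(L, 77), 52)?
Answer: Rational(-1, 13900) ≈ -7.1942e-5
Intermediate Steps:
Function('o')(L) = Add(129, L) (Function('o')(L) = Add(Add(77, L), 52) = Add(129, L))
Pow(Add(Add(Function('b')(93, m), Mul(-1, 14128)), Function('o')(-75)), -1) = Pow(Add(Add(174, Mul(-1, 14128)), Add(129, -75)), -1) = Pow(Add(Add(174, -14128), 54), -1) = Pow(Add(-13954, 54), -1) = Pow(-13900, -1) = Rational(-1, 13900)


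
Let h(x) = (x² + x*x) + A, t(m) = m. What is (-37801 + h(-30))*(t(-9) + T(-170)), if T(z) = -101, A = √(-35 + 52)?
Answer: 3960110 - 110*√17 ≈ 3.9597e+6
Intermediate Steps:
A = √17 ≈ 4.1231
h(x) = √17 + 2*x² (h(x) = (x² + x*x) + √17 = (x² + x²) + √17 = 2*x² + √17 = √17 + 2*x²)
(-37801 + h(-30))*(t(-9) + T(-170)) = (-37801 + (√17 + 2*(-30)²))*(-9 - 101) = (-37801 + (√17 + 2*900))*(-110) = (-37801 + (√17 + 1800))*(-110) = (-37801 + (1800 + √17))*(-110) = (-36001 + √17)*(-110) = 3960110 - 110*√17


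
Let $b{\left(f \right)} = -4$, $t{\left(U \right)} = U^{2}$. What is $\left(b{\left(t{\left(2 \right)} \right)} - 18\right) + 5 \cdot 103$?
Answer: $493$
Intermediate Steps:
$\left(b{\left(t{\left(2 \right)} \right)} - 18\right) + 5 \cdot 103 = \left(-4 - 18\right) + 5 \cdot 103 = -22 + 515 = 493$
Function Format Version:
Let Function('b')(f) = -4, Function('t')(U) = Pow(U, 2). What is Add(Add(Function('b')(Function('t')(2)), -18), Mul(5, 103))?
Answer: 493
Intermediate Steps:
Add(Add(Function('b')(Function('t')(2)), -18), Mul(5, 103)) = Add(Add(-4, -18), Mul(5, 103)) = Add(-22, 515) = 493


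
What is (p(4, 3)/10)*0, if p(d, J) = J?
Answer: 0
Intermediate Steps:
(p(4, 3)/10)*0 = (3/10)*0 = 0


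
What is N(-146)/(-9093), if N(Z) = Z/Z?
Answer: -1/9093 ≈ -0.00010997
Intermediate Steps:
N(Z) = 1
N(-146)/(-9093) = 1/(-9093) = 1*(-1/9093) = -1/9093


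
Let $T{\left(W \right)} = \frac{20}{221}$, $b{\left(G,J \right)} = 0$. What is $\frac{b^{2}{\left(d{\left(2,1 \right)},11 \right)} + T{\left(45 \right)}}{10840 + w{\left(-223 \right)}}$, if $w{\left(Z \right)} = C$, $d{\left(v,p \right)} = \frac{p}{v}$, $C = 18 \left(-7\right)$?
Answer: $\frac{10}{1183897} \approx 8.4467 \cdot 10^{-6}$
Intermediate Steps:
$C = -126$
$w{\left(Z \right)} = -126$
$T{\left(W \right)} = \frac{20}{221}$ ($T{\left(W \right)} = 20 \cdot \frac{1}{221} = \frac{20}{221}$)
$\frac{b^{2}{\left(d{\left(2,1 \right)},11 \right)} + T{\left(45 \right)}}{10840 + w{\left(-223 \right)}} = \frac{0^{2} + \frac{20}{221}}{10840 - 126} = \frac{0 + \frac{20}{221}}{10714} = \frac{20}{221} \cdot \frac{1}{10714} = \frac{10}{1183897}$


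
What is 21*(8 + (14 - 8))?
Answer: 294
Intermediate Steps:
21*(8 + (14 - 8)) = 21*(8 + 6) = 21*14 = 294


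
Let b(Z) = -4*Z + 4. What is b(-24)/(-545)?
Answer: -20/109 ≈ -0.18349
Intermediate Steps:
b(Z) = 4 - 4*Z
b(-24)/(-545) = (4 - 4*(-24))/(-545) = (4 + 96)*(-1/545) = 100*(-1/545) = -20/109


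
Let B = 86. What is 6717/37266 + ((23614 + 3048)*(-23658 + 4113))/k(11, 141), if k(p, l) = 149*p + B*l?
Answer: -1294636513909/34197766 ≈ -37857.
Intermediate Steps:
k(p, l) = 86*l + 149*p (k(p, l) = 149*p + 86*l = 86*l + 149*p)
6717/37266 + ((23614 + 3048)*(-23658 + 4113))/k(11, 141) = 6717/37266 + ((23614 + 3048)*(-23658 + 4113))/(86*141 + 149*11) = 6717*(1/37266) + (26662*(-19545))/(12126 + 1639) = 2239/12422 - 521108790/13765 = 2239/12422 - 521108790*1/13765 = 2239/12422 - 104221758/2753 = -1294636513909/34197766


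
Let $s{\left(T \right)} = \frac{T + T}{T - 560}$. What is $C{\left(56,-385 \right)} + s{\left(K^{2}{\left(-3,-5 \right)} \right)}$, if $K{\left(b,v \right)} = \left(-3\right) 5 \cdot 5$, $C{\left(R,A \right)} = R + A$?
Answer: $- \frac{331027}{1013} \approx -326.78$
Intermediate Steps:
$C{\left(R,A \right)} = A + R$
$K{\left(b,v \right)} = -75$ ($K{\left(b,v \right)} = \left(-15\right) 5 = -75$)
$s{\left(T \right)} = \frac{2 T}{-560 + T}$
$C{\left(56,-385 \right)} + s{\left(K^{2}{\left(-3,-5 \right)} \right)} = \left(-385 + 56\right) + \frac{2 \left(-75\right)^{2}}{-560 + \left(-75\right)^{2}} = -329 + 2 \cdot 5625 \frac{1}{-560 + 5625} = -329 + 2 \cdot 5625 \cdot \frac{1}{5065} = -329 + \frac{2250}{1013} = - \frac{331027}{1013}$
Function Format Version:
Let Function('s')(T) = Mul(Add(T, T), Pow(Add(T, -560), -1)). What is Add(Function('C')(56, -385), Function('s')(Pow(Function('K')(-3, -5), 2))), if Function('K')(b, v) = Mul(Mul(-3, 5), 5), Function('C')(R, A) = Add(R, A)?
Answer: Rational(-331027, 1013) ≈ -326.78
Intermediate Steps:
Function('C')(R, A) = Add(A, R)
Function('K')(b, v) = -75 (Function('K')(b, v) = Mul(-15, 5) = -75)
Function('s')(T) = Mul(2, T, Pow(Add(-560, T), -1)) (Function('s')(T) = Mul(Mul(2, T), Pow(Add(-560, T), -1)) = Mul(2, T, Pow(Add(-560, T), -1)))
Add(Function('C')(56, -385), Function('s')(Pow(Function('K')(-3, -5), 2))) = Add(Add(-385, 56), Mul(2, Pow(-75, 2), Pow(Add(-560, Pow(-75, 2)), -1))) = Add(-329, Mul(2, 5625, Pow(Add(-560, 5625), -1))) = Add(-329, Mul(2, 5625, Pow(5065, -1))) = Add(-329, Mul(2, 5625, Rational(1, 5065))) = Add(-329, Rational(2250, 1013)) = Rational(-331027, 1013)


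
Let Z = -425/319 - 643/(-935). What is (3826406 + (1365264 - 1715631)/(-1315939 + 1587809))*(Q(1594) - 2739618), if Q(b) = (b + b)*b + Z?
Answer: 33031522181568392444198/3685877525 ≈ 8.9617e+12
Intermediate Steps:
Z = -17478/27115 (Z = -425*1/319 - 643*(-1/935) = -425/319 + 643/935 = -17478/27115 ≈ -0.64459)
Q(b) = -17478/27115 + 2*b² (Q(b) = (b + b)*b - 17478/27115 = (2*b)*b - 17478/27115 = 2*b² - 17478/27115 = -17478/27115 + 2*b²)
(3826406 + (1365264 - 1715631)/(-1315939 + 1587809))*(Q(1594) - 2739618) = (3826406 + (1365264 - 1715631)/(-1315939 + 1587809))*((-17478/27115 + 2*1594²) - 2739618) = (3826406 - 350367/271870)*((-17478/27115 + 2*2540836) - 2739618) = (3826406 - 350367*1/271870)*((-17478/27115 + 5081672) - 2739618) = (3826406 - 350367/271870)*(137789518802/27115 - 2739618) = (1040284648853/271870)*(63504776732/27115) = 33031522181568392444198/3685877525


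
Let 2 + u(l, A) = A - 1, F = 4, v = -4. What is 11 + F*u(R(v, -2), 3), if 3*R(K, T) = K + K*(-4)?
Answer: 11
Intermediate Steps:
R(K, T) = -K (R(K, T) = (K + K*(-4))/3 = (K - 4*K)/3 = (-3*K)/3 = -K)
u(l, A) = -3 + A (u(l, A) = -2 + (A - 1) = -2 + (-1 + A) = -3 + A)
11 + F*u(R(v, -2), 3) = 11 + 4*(-3 + 3) = 11 + 4*0 = 11 + 0 = 11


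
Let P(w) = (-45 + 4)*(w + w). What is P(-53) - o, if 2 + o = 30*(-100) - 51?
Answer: 7399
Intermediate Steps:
o = -3053 (o = -2 + (30*(-100) - 51) = -2 + (-3000 - 51) = -2 - 3051 = -3053)
P(w) = -82*w
P(-53) - o = -82*(-53) - 1*(-3053) = 4346 + 3053 = 7399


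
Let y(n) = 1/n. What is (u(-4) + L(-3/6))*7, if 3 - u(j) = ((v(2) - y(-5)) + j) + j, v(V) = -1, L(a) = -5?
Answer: 238/5 ≈ 47.600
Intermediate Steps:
y(n) = 1/n
u(j) = 19/5 - 2*j (u(j) = 3 - (((-1 - 1/(-5)) + j) + j) = 3 - (((-1 - 1*(-⅕)) + j) + j) = 3 - (((-1 + ⅕) + j) + j) = 3 - ((-⅘ + j) + j) = 3 - (-⅘ + 2*j) = 3 + (⅘ - 2*j) = 19/5 - 2*j)
(u(-4) + L(-3/6))*7 = ((19/5 - 2*(-4)) - 5)*7 = ((19/5 + 8) - 5)*7 = (59/5 - 5)*7 = (34/5)*7 = 238/5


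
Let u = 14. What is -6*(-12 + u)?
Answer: -12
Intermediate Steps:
-6*(-12 + u) = -6*(-12 + 14) = -6*2 = -12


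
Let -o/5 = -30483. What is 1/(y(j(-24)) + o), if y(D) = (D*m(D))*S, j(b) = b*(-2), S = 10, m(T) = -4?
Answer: 1/150495 ≈ 6.6447e-6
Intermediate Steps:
j(b) = -2*b
o = 152415 (o = -5*(-30483) = 152415)
y(D) = -40*D (y(D) = (D*(-4))*10 = -4*D*10 = -40*D)
1/(y(j(-24)) + o) = 1/(-(-80)*(-24) + 152415) = 1/(-40*48 + 152415) = 1/(-1920 + 152415) = 1/150495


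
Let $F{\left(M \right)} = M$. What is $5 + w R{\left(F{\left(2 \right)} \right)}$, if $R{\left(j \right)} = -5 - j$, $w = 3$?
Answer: $-16$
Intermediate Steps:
$5 + w R{\left(F{\left(2 \right)} \right)} = 5 + 3 \left(-5 - 2\right) = 5 + 3 \left(-7\right) = 5 - 21 = -16$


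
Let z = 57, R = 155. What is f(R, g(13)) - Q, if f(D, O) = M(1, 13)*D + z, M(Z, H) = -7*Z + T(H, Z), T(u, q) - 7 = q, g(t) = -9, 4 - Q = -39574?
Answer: -39366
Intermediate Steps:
Q = 39578 (Q = 4 - 1*(-39574) = 4 + 39574 = 39578)
T(u, q) = 7 + q
M(Z, H) = 7 - 6*Z (M(Z, H) = -7*Z + (7 + Z) = 7 - 6*Z)
f(D, O) = 57 + D (f(D, O) = (7 - 6*1)*D + 57 = (7 - 6)*D + 57 = 1*D + 57 = D + 57 = 57 + D)
f(R, g(13)) - Q = (57 + 155) - 1*39578 = 212 - 39578 = -39366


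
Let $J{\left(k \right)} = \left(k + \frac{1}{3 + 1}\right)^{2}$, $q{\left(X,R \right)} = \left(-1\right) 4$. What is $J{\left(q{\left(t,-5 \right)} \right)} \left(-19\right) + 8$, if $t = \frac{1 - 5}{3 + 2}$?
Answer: $- \frac{4147}{16} \approx -259.19$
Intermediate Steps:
$t = - \frac{4}{5} \approx -0.8$
$q{\left(X,R \right)} = -4$
$J{\left(k \right)} = \left(\frac{1}{4} + k\right)^{2}$ ($J{\left(k \right)} = \left(k + \frac{1}{4}\right)^{2} = \left(\frac{1}{4} + k\right)^{2}$)
$J{\left(q{\left(t,-5 \right)} \right)} \left(-19\right) + 8 = \frac{\left(1 + 4 \left(-4\right)\right)^{2}}{16} \left(-19\right) + 8 = \frac{\left(1 - 16\right)^{2}}{16} \left(-19\right) + 8 = \frac{\left(-15\right)^{2}}{16} \left(-19\right) + 8 = \frac{1}{16} \cdot 225 \left(-19\right) + 8 = \frac{225}{16} \left(-19\right) + 8 = - \frac{4275}{16} + 8 = - \frac{4147}{16}$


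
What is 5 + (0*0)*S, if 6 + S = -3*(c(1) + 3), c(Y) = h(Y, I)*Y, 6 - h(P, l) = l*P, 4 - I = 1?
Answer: 5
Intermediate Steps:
I = 3 (I = 4 - 1*1 = 4 - 1 = 3)
h(P, l) = 6 - P*l (h(P, l) = 6 - l*P = 6 - P*l)
c(Y) = Y*(6 - 3*Y) (c(Y) = (6 - 1*Y*3)*Y = (6 - 3*Y)*Y = Y*(6 - 3*Y))
S = -24 (S = -6 - 3*(3*1*(2 - 1*1) + 3) = -6 - 3*(3*1*(2 - 1) + 3) = -6 - 3*(3*1*1 + 3) = -6 - 3*(3 + 3) = -6 - 3*6 = -6 - 18 = -24)
5 + (0*0)*S = 5 + (0*0)*(-24) = 5 + 0*(-24) = 5 + 0 = 5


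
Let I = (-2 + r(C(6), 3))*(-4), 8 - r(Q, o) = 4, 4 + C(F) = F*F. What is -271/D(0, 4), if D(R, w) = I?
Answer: 271/8 ≈ 33.875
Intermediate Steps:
C(F) = -4 + F² (C(F) = -4 + F*F = -4 + F²)
r(Q, o) = 4 (r(Q, o) = 8 - 1*4 = 8 - 4 = 4)
I = -8 (I = (-2 + 4)*(-4) = 2*(-4) = -8)
D(R, w) = -8
-271/D(0, 4) = -271/(-8) = -271*(-⅛) = 271/8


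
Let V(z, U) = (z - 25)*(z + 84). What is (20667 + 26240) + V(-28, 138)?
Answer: 43939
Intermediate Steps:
V(z, U) = (-25 + z)*(84 + z)
(20667 + 26240) + V(-28, 138) = (20667 + 26240) + (-2100 + (-28)² + 59*(-28)) = 46907 + (-2100 + 784 - 1652) = 46907 - 2968 = 43939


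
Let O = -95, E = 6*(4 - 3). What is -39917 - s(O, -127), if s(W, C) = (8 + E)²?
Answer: -40113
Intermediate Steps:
E = 6 (E = 6*1 = 6)
s(W, C) = 196 (s(W, C) = (8 + 6)² = 14² = 196)
-39917 - s(O, -127) = -39917 - 1*196 = -39917 - 196 = -40113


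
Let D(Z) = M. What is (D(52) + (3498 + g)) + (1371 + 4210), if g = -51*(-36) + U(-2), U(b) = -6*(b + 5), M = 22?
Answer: 10919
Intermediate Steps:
U(b) = -30 - 6*b (U(b) = -6*(5 + b) = -30 - 6*b)
D(Z) = 22
g = 1818 (g = -51*(-36) + (-30 - 6*(-2)) = 1836 + (-30 + 12) = 1836 - 18 = 1818)
(D(52) + (3498 + g)) + (1371 + 4210) = (22 + (3498 + 1818)) + (1371 + 4210) = (22 + 5316) + 5581 = 5338 + 5581 = 10919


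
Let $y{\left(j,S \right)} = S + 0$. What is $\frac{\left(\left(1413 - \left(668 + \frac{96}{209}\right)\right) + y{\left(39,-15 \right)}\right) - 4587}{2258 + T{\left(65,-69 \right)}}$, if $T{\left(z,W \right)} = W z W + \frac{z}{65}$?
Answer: $- \frac{806209}{65150316} \approx -0.012375$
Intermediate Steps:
$y{\left(j,S \right)} = S$
$T{\left(z,W \right)} = \frac{z}{65} + z W^{2}$ ($T{\left(z,W \right)} = z W^{2} + z \frac{1}{65} = z W^{2} + \frac{z}{65} = \frac{z}{65} + z W^{2}$)
$\frac{\left(\left(1413 - \left(668 + \frac{96}{209}\right)\right) + y{\left(39,-15 \right)}\right) - 4587}{2258 + T{\left(65,-69 \right)}} = \frac{\left(\left(1413 - \left(668 + \frac{96}{209}\right)\right) - 15\right) - 4587}{2258 + 65 \left(\frac{1}{65} + \left(-69\right)^{2}\right)} = \frac{\left(\left(1413 - \frac{139708}{209}\right) - 15\right) - 4587}{2258 + 65 \left(\frac{1}{65} + 4761\right)} = \frac{\left(\left(1413 - \frac{139708}{209}\right) - 15\right) - 4587}{2258 + 65 \cdot \frac{309466}{65}} = \frac{\left(\left(1413 - \frac{139708}{209}\right) - 15\right) - 4587}{2258 + 309466} = \frac{\left(\frac{155609}{209} - 15\right) - 4587}{311724} = \left(\frac{152474}{209} - 4587\right) \frac{1}{311724} = \left(- \frac{806209}{209}\right) \frac{1}{311724} = - \frac{806209}{65150316}$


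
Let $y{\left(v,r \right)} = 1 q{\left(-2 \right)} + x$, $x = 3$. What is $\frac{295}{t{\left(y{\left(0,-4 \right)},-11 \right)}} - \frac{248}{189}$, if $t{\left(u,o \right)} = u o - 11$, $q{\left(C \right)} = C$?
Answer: $- \frac{61211}{4158} \approx -14.721$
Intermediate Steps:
$y{\left(v,r \right)} = 1$ ($y{\left(v,r \right)} = 1 \left(-2\right) + 3 = -2 + 3 = 1$)
$t{\left(u,o \right)} = -11 + o u$ ($t{\left(u,o \right)} = o u - 11 = -11 + o u$)
$\frac{295}{t{\left(y{\left(0,-4 \right)},-11 \right)}} - \frac{248}{189} = \frac{295}{-11 - 11} - \frac{248}{189} = \frac{295}{-22} - \frac{248}{189} = 295 \left(- \frac{1}{22}\right) - \frac{248}{189} = - \frac{295}{22} - \frac{248}{189} = - \frac{61211}{4158}$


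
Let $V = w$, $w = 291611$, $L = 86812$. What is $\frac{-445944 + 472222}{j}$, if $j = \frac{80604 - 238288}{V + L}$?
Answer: $- \frac{4972099797}{78842} \approx -63064.0$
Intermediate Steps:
$V = 291611$
$j = - \frac{157684}{378423}$ ($j = \frac{80604 - 238288}{291611 + 86812} = - \frac{157684}{378423} \approx -0.41669$)
$\frac{-445944 + 472222}{j} = \frac{-445944 + 472222}{- \frac{157684}{378423}} = 26278 \left(- \frac{378423}{157684}\right) = - \frac{4972099797}{78842}$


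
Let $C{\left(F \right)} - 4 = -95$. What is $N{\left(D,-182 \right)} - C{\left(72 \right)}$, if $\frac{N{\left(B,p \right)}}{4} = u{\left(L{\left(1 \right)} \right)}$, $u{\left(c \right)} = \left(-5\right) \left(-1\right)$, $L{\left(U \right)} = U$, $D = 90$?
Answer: $111$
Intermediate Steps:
$C{\left(F \right)} = -91$ ($C{\left(F \right)} = 4 - 95 = -91$)
$u{\left(c \right)} = 5$
$N{\left(B,p \right)} = 20$ ($N{\left(B,p \right)} = 4 \cdot 5 = 20$)
$N{\left(D,-182 \right)} - C{\left(72 \right)} = 20 - -91 = 20 + 91 = 111$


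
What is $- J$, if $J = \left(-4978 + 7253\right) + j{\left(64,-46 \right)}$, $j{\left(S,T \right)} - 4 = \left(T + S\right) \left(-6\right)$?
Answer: $-2171$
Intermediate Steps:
$j{\left(S,T \right)} = 4 - 6 S - 6 T$ ($j{\left(S,T \right)} = 4 + \left(T + S\right) \left(-6\right) = 4 + \left(S + T\right) \left(-6\right) = 4 - \left(6 S + 6 T\right) = 4 - 6 S - 6 T$)
$J = 2171$ ($J = \left(-4978 + 7253\right) - 104 = 2275 + \left(4 - 384 + 276\right) = 2275 - 104 = 2171$)
$- J = \left(-1\right) 2171 = -2171$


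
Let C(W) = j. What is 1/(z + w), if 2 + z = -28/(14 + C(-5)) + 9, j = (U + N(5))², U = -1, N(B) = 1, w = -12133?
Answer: -1/12128 ≈ -8.2454e-5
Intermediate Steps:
j = 0 (j = (-1 + 1)² = 0² = 0)
C(W) = 0
z = 5 (z = -2 + (-28/(14 + 0) + 9) = -2 + (-28/14 + 9) = -2 + (-28*1/14 + 9) = -2 + (-2 + 9) = -2 + 7 = 5)
1/(z + w) = 1/(5 - 12133) = 1/(-12128) = -1/12128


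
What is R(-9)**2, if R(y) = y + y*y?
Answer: 5184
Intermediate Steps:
R(y) = y + y**2
R(-9)**2 = (-9*(1 - 9))**2 = (-9*(-8))**2 = 72**2 = 5184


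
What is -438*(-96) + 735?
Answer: 42783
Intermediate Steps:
-438*(-96) + 735 = 42048 + 735 = 42783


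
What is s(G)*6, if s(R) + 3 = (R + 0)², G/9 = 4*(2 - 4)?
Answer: 31086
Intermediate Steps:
G = -72 (G = 9*(4*(2 - 4)) = 9*(4*(-2)) = 9*(-8) = -72)
s(R) = -3 + R² (s(R) = -3 + (R + 0)² = -3 + R²)
s(G)*6 = (-3 + (-72)²)*6 = (-3 + 5184)*6 = 5181*6 = 31086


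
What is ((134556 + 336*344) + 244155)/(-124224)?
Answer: -164765/41408 ≈ -3.9791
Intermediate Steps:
((134556 + 336*344) + 244155)/(-124224) = ((134556 + 115584) + 244155)*(-1/124224) = (250140 + 244155)*(-1/124224) = 494295*(-1/124224) = -164765/41408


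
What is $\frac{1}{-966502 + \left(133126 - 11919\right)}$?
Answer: $- \frac{1}{845295} \approx -1.183 \cdot 10^{-6}$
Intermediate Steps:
$\frac{1}{-966502 + \left(133126 - 11919\right)} = \frac{1}{-966502 + 121207} = \frac{1}{-845295} = - \frac{1}{845295}$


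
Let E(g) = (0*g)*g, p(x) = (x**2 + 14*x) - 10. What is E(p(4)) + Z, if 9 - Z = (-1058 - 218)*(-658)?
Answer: -839599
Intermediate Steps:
p(x) = -10 + x**2 + 14*x
E(g) = 0 (E(g) = 0*g = 0)
Z = -839599 (Z = 9 - (-1058 - 218)*(-658) = 9 - (-1276)*(-658) = 9 - 1*839608 = 9 - 839608 = -839599)
E(p(4)) + Z = 0 - 839599 = -839599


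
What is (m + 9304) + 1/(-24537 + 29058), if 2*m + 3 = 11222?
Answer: 134847869/9042 ≈ 14914.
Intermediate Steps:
m = 11219/2 (m = -3/2 + (1/2)*11222 = -3/2 + 5611 = 11219/2 ≈ 5609.5)
(m + 9304) + 1/(-24537 + 29058) = (11219/2 + 9304) + 1/(-24537 + 29058) = 29827/2 + 1/4521 = 134847869/9042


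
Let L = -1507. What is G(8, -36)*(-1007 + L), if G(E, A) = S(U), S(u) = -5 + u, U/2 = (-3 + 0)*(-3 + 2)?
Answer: -2514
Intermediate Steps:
U = 6 (U = 2*((-3 + 0)*(-3 + 2)) = 2*(-3*(-1)) = 2*3 = 6)
G(E, A) = 1 (G(E, A) = -5 + 6 = 1)
G(8, -36)*(-1007 + L) = 1*(-1007 - 1507) = 1*(-2514) = -2514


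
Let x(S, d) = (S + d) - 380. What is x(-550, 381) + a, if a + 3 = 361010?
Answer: 360458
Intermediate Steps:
x(S, d) = -380 + S + d
a = 361007 (a = -3 + 361010 = 361007)
x(-550, 381) + a = (-380 - 550 + 381) + 361007 = -549 + 361007 = 360458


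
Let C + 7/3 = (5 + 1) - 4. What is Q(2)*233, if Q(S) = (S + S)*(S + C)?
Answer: 4660/3 ≈ 1553.3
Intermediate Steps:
C = -⅓ (C = -7/3 + ((5 + 1) - 4) = -7/3 + (6 - 4) = -7/3 + 2 = -⅓ ≈ -0.33333)
Q(S) = 2*S*(-⅓ + S) (Q(S) = (S + S)*(S - ⅓) = (2*S)*(-⅓ + S) = 2*S*(-⅓ + S))
Q(2)*233 = ((⅔)*2*(-1 + 3*2))*233 = ((⅔)*2*(-1 + 6))*233 = ((⅔)*2*5)*233 = (20/3)*233 = 4660/3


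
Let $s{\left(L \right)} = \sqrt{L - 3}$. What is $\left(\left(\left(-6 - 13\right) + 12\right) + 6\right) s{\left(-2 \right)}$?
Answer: $- i \sqrt{5} \approx - 2.2361 i$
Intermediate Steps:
$s{\left(L \right)} = \sqrt{-3 + L}$
$\left(\left(\left(-6 - 13\right) + 12\right) + 6\right) s{\left(-2 \right)} = \left(\left(\left(-6 - 13\right) + 12\right) + 6\right) \sqrt{-3 - 2} = \left(\left(-19 + 12\right) + 6\right) \sqrt{-5} = \left(-7 + 6\right) i \sqrt{5} = - i \sqrt{5}$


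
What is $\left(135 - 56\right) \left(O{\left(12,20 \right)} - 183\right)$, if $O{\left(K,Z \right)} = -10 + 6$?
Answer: $-14773$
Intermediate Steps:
$O{\left(K,Z \right)} = -4$
$\left(135 - 56\right) \left(O{\left(12,20 \right)} - 183\right) = \left(135 - 56\right) \left(-4 - 183\right) = 79 \left(-187\right) = -14773$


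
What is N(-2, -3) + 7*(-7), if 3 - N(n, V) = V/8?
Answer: -365/8 ≈ -45.625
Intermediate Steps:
N(n, V) = 3 - V/8
N(-2, -3) + 7*(-7) = (3 - ⅛*(-3)) + 7*(-7) = (3 + 3/8) - 49 = 27/8 - 49 = -365/8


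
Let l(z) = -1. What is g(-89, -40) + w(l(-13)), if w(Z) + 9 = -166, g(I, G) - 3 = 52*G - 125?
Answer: -2377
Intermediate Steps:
g(I, G) = -122 + 52*G (g(I, G) = 3 + (52*G - 125) = 3 + (-125 + 52*G) = -122 + 52*G)
w(Z) = -175 (w(Z) = -9 - 166 = -175)
g(-89, -40) + w(l(-13)) = (-122 + 52*(-40)) - 175 = (-122 - 2080) - 175 = -2202 - 175 = -2377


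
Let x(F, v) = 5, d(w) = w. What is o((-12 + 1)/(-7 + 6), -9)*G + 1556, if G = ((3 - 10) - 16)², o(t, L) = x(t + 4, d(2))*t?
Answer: 30651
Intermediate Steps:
o(t, L) = 5*t
G = 529 (G = (-7 - 16)² = (-23)² = 529)
o((-12 + 1)/(-7 + 6), -9)*G + 1556 = (5*((-12 + 1)/(-7 + 6)))*529 + 1556 = (5*(-11/(-1)))*529 + 1556 = (5*(-11*(-1)))*529 + 1556 = (5*11)*529 + 1556 = 55*529 + 1556 = 29095 + 1556 = 30651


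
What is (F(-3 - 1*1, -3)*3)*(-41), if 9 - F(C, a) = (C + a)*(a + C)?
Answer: 4920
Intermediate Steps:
F(C, a) = 9 - (C + a)² (F(C, a) = 9 - (C + a)*(a + C) = 9 - (C + a)*(C + a) = 9 - (C + a)²)
(F(-3 - 1*1, -3)*3)*(-41) = ((9 - ((-3 - 1*1) - 3)²)*3)*(-41) = ((9 - ((-3 - 1) - 3)²)*3)*(-41) = ((9 - (-4 - 3)²)*3)*(-41) = ((9 - 1*(-7)²)*3)*(-41) = ((9 - 1*49)*3)*(-41) = ((9 - 49)*3)*(-41) = -40*3*(-41) = -120*(-41) = 4920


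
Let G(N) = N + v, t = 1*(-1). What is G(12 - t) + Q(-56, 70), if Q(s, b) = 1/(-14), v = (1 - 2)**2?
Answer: 195/14 ≈ 13.929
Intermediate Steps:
t = -1
v = 1 (v = (-1)**2 = 1)
Q(s, b) = -1/14
G(N) = 1 + N (G(N) = N + 1 = 1 + N)
G(12 - t) + Q(-56, 70) = (1 + (12 - 1*(-1))) - 1/14 = (1 + (12 + 1)) - 1/14 = (1 + 13) - 1/14 = 14 - 1/14 = 195/14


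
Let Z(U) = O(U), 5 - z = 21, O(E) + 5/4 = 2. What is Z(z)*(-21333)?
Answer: -63999/4 ≈ -16000.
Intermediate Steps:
O(E) = ¾ (O(E) = -5/4 + 2 = ¾)
z = -16 (z = 5 - 1*21 = 5 - 21 = -16)
Z(U) = ¾
Z(z)*(-21333) = (¾)*(-21333) = -63999/4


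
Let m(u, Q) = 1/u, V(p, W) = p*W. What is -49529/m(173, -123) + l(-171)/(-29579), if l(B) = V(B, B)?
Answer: -253448193584/29579 ≈ -8.5685e+6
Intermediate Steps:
V(p, W) = W*p
l(B) = B² (l(B) = B*B = B²)
-49529/m(173, -123) + l(-171)/(-29579) = -49529/(1/173) + (-171)²/(-29579) = -49529/1/173 + 29241*(-1/29579) = -49529*173 - 29241/29579 = -8568517 - 29241/29579 = -253448193584/29579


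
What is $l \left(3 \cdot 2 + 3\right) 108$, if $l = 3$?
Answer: $2916$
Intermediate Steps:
$l \left(3 \cdot 2 + 3\right) 108 = 3 \left(3 \cdot 2 + 3\right) 108 = 3 \left(6 + 3\right) 108 = 3 \cdot 9 \cdot 108 = 27 \cdot 108 = 2916$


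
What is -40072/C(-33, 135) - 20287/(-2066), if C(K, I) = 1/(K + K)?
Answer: 5464077919/2066 ≈ 2.6448e+6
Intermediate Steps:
C(K, I) = 1/(2*K)
-40072/C(-33, 135) - 20287/(-2066) = -40072/((1/2)/(-33)) - 20287/(-2066) = -40072/((1/2)*(-1/33)) - 20287*(-1/2066) = -40072/(-1/66) + 20287/2066 = -40072*(-66) + 20287/2066 = 2644752 + 20287/2066 = 5464077919/2066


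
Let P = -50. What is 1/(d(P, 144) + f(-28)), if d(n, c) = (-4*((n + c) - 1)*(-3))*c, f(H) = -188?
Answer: 1/160516 ≈ 6.2299e-6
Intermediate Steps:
d(n, c) = c*(-12 + 12*c + 12*n) (d(n, c) = (-4*((c + n) - 1)*(-3))*c = (-4*(-1 + c + n)*(-3))*c = ((4 - 4*c - 4*n)*(-3))*c = (-12 + 12*c + 12*n)*c = c*(-12 + 12*c + 12*n))
1/(d(P, 144) + f(-28)) = 1/(12*144*(-1 + 144 - 50) - 188) = 1/(12*144*93 - 188) = 1/(160704 - 188) = 1/160516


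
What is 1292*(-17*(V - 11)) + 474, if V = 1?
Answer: 220114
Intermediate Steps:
1292*(-17*(V - 11)) + 474 = 1292*(-17*(1 - 11)) + 474 = 1292*(-17*(-10)) + 474 = 1292*170 + 474 = 219640 + 474 = 220114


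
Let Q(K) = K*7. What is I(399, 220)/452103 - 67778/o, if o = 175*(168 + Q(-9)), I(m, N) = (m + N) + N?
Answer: -3403024501/923043625 ≈ -3.6867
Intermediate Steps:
I(m, N) = m + 2*N (I(m, N) = (N + m) + N = m + 2*N)
Q(K) = 7*K
o = 18375 (o = 175*(168 + 7*(-9)) = 175*(168 - 63) = 175*105 = 18375)
I(399, 220)/452103 - 67778/o = (399 + 2*220)/452103 - 67778/18375 = (399 + 440)*(1/452103) - 67778*1/18375 = 839*(1/452103) - 67778/18375 = 839/452103 - 67778/18375 = -3403024501/923043625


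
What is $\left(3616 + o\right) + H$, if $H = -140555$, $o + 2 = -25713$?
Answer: $-162654$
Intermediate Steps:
$o = -25715$ ($o = -2 - 25713 = -25715$)
$\left(3616 + o\right) + H = \left(3616 - 25715\right) - 140555 = -22099 - 140555 = -162654$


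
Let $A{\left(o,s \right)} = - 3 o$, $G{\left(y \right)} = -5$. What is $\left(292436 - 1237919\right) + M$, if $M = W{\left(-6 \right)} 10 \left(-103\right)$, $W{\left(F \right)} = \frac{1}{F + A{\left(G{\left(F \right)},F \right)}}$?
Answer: $- \frac{8510377}{9} \approx -9.456 \cdot 10^{5}$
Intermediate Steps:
$W{\left(F \right)} = \frac{1}{15 + F}$ ($W{\left(F \right)} = \frac{1}{F - -15} = \frac{1}{F + 15} = \frac{1}{15 + F}$)
$M = - \frac{1030}{9}$ ($M = \frac{1}{15 - 6} \cdot 10 \left(-103\right) = \frac{1}{9} \cdot 10 \left(-103\right) = \frac{10}{9} \left(-103\right) = - \frac{1030}{9} \approx -114.44$)
$\left(292436 - 1237919\right) + M = \left(292436 - 1237919\right) - \frac{1030}{9} = -945483 - \frac{1030}{9} = - \frac{8510377}{9}$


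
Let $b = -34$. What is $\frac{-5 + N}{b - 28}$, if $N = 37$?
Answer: $- \frac{16}{31} \approx -0.51613$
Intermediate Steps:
$\frac{-5 + N}{b - 28} = \frac{-5 + 37}{-34 - 28} = \frac{1}{-62} \cdot 32 = \left(- \frac{1}{62}\right) 32 = - \frac{16}{31}$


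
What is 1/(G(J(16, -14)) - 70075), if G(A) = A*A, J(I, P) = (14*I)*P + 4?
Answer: 1/9739349 ≈ 1.0268e-7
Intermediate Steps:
J(I, P) = 4 + 14*I*P (J(I, P) = 14*I*P + 4 = 4 + 14*I*P)
G(A) = A²
1/(G(J(16, -14)) - 70075) = 1/((4 + 14*16*(-14))² - 70075) = 1/((4 - 3136)² - 70075) = 1/((-3132)² - 70075) = 1/(9809424 - 70075) = 1/9739349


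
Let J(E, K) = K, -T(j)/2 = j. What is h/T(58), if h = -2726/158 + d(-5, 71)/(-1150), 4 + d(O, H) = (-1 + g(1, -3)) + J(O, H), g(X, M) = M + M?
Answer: 157219/1053860 ≈ 0.14918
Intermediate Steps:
T(j) = -2*j
g(X, M) = 2*M
d(O, H) = -11 + H (d(O, H) = -4 + ((-1 + 2*(-3)) + H) = -4 + ((-1 - 6) + H) = -4 + (-7 + H) = -11 + H)
h = -157219/9085 (h = -2726/158 + (-11 + 71)/(-1150) = -2726*1/158 + 60*(-1/1150) = -1363/79 - 6/115 = -157219/9085 ≈ -17.305)
h/T(58) = -157219/(9085*((-2*58))) = -157219/9085/(-116) = -157219/9085*(-1/116) = 157219/1053860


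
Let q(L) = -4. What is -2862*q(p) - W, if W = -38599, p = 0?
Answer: 50047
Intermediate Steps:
-2862*q(p) - W = -2862*(-4) - 1*(-38599) = 11448 + 38599 = 50047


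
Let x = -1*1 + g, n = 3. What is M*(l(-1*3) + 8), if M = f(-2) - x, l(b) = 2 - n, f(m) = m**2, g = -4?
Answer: 63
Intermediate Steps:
x = -5 (x = -1*1 - 4 = -1 - 4 = -5)
l(b) = -1 (l(b) = 2 - 1*3 = 2 - 3 = -1)
M = 9 (M = (-2)**2 - 1*(-5) = 4 + 5 = 9)
M*(l(-1*3) + 8) = 9*(-1 + 8) = 9*7 = 63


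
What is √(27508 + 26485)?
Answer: √53993 ≈ 232.36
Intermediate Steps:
√(27508 + 26485) = √53993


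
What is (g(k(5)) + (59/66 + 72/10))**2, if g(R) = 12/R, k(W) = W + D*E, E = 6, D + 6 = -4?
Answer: 6754801/108900 ≈ 62.028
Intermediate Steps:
D = -10 (D = -6 - 4 = -10)
k(W) = -60 + W (k(W) = W - 10*6 = W - 60 = -60 + W)
(g(k(5)) + (59/66 + 72/10))**2 = (12/(-60 + 5) + (59/66 + 72/10))**2 = (12/(-55) + (59*(1/66) + 72*(1/10)))**2 = (12*(-1/55) + (59/66 + 36/5))**2 = (-12/55 + 2671/330)**2 = (2599/330)**2 = 6754801/108900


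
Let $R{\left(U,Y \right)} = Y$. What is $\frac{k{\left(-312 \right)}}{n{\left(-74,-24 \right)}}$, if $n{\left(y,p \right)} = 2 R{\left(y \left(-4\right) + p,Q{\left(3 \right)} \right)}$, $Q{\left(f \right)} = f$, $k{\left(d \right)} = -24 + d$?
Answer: $-56$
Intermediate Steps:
$n{\left(y,p \right)} = 6$ ($n{\left(y,p \right)} = 2 \cdot 3 = 6$)
$\frac{k{\left(-312 \right)}}{n{\left(-74,-24 \right)}} = \frac{-24 - 312}{6} = \left(-336\right) \frac{1}{6} = -56$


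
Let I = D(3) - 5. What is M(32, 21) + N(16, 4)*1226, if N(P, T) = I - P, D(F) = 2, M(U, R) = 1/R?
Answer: -489173/21 ≈ -23294.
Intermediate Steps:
I = -3 (I = 2 - 5 = -3)
N(P, T) = -3 - P
M(32, 21) + N(16, 4)*1226 = 1/21 + (-3 - 1*16)*1226 = 1/21 + (-3 - 16)*1226 = 1/21 - 19*1226 = 1/21 - 23294 = -489173/21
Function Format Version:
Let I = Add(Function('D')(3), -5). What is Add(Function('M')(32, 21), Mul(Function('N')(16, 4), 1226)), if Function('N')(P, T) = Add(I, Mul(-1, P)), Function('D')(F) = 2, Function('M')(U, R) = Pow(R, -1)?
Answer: Rational(-489173, 21) ≈ -23294.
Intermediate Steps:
I = -3 (I = Add(2, -5) = -3)
Function('N')(P, T) = Add(-3, Mul(-1, P))
Add(Function('M')(32, 21), Mul(Function('N')(16, 4), 1226)) = Add(Pow(21, -1), Mul(Add(-3, Mul(-1, 16)), 1226)) = Add(Rational(1, 21), Mul(Add(-3, -16), 1226)) = Add(Rational(1, 21), Mul(-19, 1226)) = Add(Rational(1, 21), -23294) = Rational(-489173, 21)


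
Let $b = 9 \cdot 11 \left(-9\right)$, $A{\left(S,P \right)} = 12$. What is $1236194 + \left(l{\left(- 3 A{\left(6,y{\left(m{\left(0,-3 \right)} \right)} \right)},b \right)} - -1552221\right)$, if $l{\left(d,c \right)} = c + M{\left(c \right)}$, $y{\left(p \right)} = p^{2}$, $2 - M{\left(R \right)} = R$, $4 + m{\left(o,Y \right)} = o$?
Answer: $2788417$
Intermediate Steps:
$m{\left(o,Y \right)} = -4 + o$
$M{\left(R \right)} = 2 - R$
$b = -891$ ($b = 99 \left(-9\right) = -891$)
$l{\left(d,c \right)} = 2$ ($l{\left(d,c \right)} = c - \left(-2 + c\right) = 2$)
$1236194 + \left(l{\left(- 3 A{\left(6,y{\left(m{\left(0,-3 \right)} \right)} \right)},b \right)} - -1552221\right) = 1236194 + \left(2 - -1552221\right) = 1236194 + \left(2 + 1552221\right) = 1236194 + 1552223 = 2788417$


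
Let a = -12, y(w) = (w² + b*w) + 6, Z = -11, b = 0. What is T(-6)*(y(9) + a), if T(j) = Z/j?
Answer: 275/2 ≈ 137.50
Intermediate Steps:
y(w) = 6 + w² (y(w) = (w² + 0*w) + 6 = (w² + 0) + 6 = w² + 6 = 6 + w²)
T(j) = -11/j
T(-6)*(y(9) + a) = (-11/(-6))*((6 + 9²) - 12) = (-11*(-⅙))*((6 + 81) - 12) = 11*(87 - 12)/6 = (11/6)*75 = 275/2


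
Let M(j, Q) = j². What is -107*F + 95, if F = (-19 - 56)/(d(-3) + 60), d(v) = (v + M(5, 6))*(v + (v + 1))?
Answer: -131/2 ≈ -65.500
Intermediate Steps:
d(v) = (1 + 2*v)*(25 + v) (d(v) = (v + 5²)*(v + (v + 1)) = (v + 25)*(v + (1 + v)) = (25 + v)*(1 + 2*v) = (1 + 2*v)*(25 + v))
F = 3/2 (F = (-19 - 56)/((25 + 2*(-3)² + 51*(-3)) + 60) = -75/((25 + 2*9 - 153) + 60) = -75/((25 + 18 - 153) + 60) = -75/(-110 + 60) = -75/(-50) = -75*(-1/50) = 3/2 ≈ 1.5000)
-107*F + 95 = -107*3/2 + 95 = -321/2 + 95 = -131/2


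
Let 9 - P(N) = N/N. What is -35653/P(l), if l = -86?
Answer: -35653/8 ≈ -4456.6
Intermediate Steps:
P(N) = 8 (P(N) = 9 - N/N = 9 - 1*1 = 9 - 1 = 8)
-35653/P(l) = -35653/8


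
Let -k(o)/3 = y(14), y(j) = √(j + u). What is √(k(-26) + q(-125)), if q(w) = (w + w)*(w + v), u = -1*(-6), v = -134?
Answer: √(64750 - 6*√5) ≈ 254.43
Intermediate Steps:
u = 6
q(w) = 2*w*(-134 + w) (q(w) = (w + w)*(w - 134) = (2*w)*(-134 + w) = 2*w*(-134 + w))
y(j) = √(6 + j) (y(j) = √(j + 6) = √(6 + j))
k(o) = -6*√5 (k(o) = -3*√(6 + 14) = -6*√5)
√(k(-26) + q(-125)) = √(-6*√5 + 2*(-125)*(-134 - 125)) = √(-6*√5 + 2*(-125)*(-259)) = √(-6*√5 + 64750) = √(64750 - 6*√5)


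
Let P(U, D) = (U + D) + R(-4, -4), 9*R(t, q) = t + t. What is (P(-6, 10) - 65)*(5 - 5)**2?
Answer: 0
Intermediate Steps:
R(t, q) = 2*t/9 (R(t, q) = (t + t)/9 = (2*t)/9 = 2*t/9)
P(U, D) = -8/9 + D + U (P(U, D) = (U + D) + (2/9)*(-4) = (D + U) - 8/9 = -8/9 + D + U)
(P(-6, 10) - 65)*(5 - 5)**2 = ((-8/9 + 10 - 6) - 65)*(5 - 5)**2 = (28/9 - 65)*0**2 = -557/9*0 = 0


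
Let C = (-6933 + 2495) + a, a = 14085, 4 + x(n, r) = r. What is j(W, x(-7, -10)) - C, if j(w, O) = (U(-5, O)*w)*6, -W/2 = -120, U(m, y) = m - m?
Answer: -9647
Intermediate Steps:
U(m, y) = 0
x(n, r) = -4 + r
W = 240 (W = -2*(-120) = 240)
j(w, O) = 0 (j(w, O) = (0*w)*6 = 0*6 = 0)
C = 9647 (C = (-6933 + 2495) + 14085 = -4438 + 14085 = 9647)
j(W, x(-7, -10)) - C = 0 - 1*9647 = 0 - 9647 = -9647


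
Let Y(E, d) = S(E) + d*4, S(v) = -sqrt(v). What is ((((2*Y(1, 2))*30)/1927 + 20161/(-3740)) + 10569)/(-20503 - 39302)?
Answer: -76133292173/431013438900 ≈ -0.17664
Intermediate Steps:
Y(E, d) = -sqrt(E) + 4*d (Y(E, d) = -sqrt(E) + d*4 = -sqrt(E) + 4*d)
((((2*Y(1, 2))*30)/1927 + 20161/(-3740)) + 10569)/(-20503 - 39302) = ((((2*(-sqrt(1) + 4*2))*30)/1927 + 20161/(-3740)) + 10569)/(-20503 - 39302) = ((((2*(-1*1 + 8))*30)*(1/1927) + 20161*(-1/3740)) + 10569)/(-59805) = ((((2*(-1 + 8))*30)*(1/1927) - 20161/3740) + 10569)*(-1/59805) = ((((2*7)*30)*(1/1927) - 20161/3740) + 10569)*(-1/59805) = (((14*30)*(1/1927) - 20161/3740) + 10569)*(-1/59805) = ((420*(1/1927) - 20161/3740) + 10569)*(-1/59805) = ((420/1927 - 20161/3740) + 10569)*(-1/59805) = (-37279447/7206980 + 10569)*(-1/59805) = (76133292173/7206980)*(-1/59805) = -76133292173/431013438900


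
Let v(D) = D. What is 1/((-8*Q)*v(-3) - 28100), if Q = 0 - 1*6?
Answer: -1/28244 ≈ -3.5406e-5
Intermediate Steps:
Q = -6 (Q = 0 - 6 = -6)
1/((-8*Q)*v(-3) - 28100) = 1/(-8*(-6)*(-3) - 28100) = 1/(48*(-3) - 28100) = 1/(-144 - 28100) = 1/(-28244) = -1/28244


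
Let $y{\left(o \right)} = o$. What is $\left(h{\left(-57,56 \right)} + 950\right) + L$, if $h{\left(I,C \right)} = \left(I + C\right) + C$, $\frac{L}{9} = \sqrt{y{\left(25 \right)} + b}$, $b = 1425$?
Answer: $1005 + 45 \sqrt{58} \approx 1347.7$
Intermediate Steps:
$L = 45 \sqrt{58}$ ($L = 9 \sqrt{25 + 1425} = 9 \sqrt{1450} = 9 \cdot 5 \sqrt{58} = 45 \sqrt{58} \approx 342.71$)
$h{\left(I,C \right)} = I + 2 C$ ($h{\left(I,C \right)} = \left(C + I\right) + C = I + 2 C$)
$\left(h{\left(-57,56 \right)} + 950\right) + L = \left(\left(-57 + 2 \cdot 56\right) + 950\right) + 45 \sqrt{58} = \left(\left(-57 + 112\right) + 950\right) + 45 \sqrt{58} = \left(55 + 950\right) + 45 \sqrt{58} = 1005 + 45 \sqrt{58}$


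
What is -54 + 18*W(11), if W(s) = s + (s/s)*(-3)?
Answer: 90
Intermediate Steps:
W(s) = -3 + s (W(s) = s + 1*(-3) = s - 3 = -3 + s)
-54 + 18*W(11) = -54 + 18*(-3 + 11) = -54 + 18*8 = -54 + 144 = 90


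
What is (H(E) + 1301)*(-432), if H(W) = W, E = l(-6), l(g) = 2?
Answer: -562896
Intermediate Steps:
E = 2
(H(E) + 1301)*(-432) = (2 + 1301)*(-432) = 1303*(-432) = -562896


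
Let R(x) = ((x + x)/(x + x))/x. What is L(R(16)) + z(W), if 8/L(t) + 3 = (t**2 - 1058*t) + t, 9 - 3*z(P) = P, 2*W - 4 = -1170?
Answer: 3486608/17679 ≈ 197.22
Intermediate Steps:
W = -583 (W = 2 + (1/2)*(-1170) = 2 - 585 = -583)
R(x) = 1/x (R(x) = ((2*x)/((2*x)))/x = ((2*x)*(1/(2*x)))/x = 1/x)
z(P) = 3 - P/3
L(t) = 8/(-3 + t**2 - 1057*t) (L(t) = 8/(-3 + ((t**2 - 1058*t) + t)) = 8/(-3 + (t**2 - 1057*t)) = 8/(-3 + t**2 - 1057*t))
L(R(16)) + z(W) = 8/(-3 + (1/16)**2 - 1057/16) + (3 - 1/3*(-583)) = 8/(-3 + (1/16)**2 - 1057*1/16) + (3 + 583/3) = 8/(-3 + 1/256 - 1057/16) + 592/3 = 8/(-17679/256) + 592/3 = 8*(-256/17679) + 592/3 = -2048/17679 + 592/3 = 3486608/17679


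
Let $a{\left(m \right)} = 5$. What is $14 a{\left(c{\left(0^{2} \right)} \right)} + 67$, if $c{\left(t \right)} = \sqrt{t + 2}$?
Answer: $137$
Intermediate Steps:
$c{\left(t \right)} = \sqrt{2 + t}$
$14 a{\left(c{\left(0^{2} \right)} \right)} + 67 = 14 \cdot 5 + 67 = 70 + 67 = 137$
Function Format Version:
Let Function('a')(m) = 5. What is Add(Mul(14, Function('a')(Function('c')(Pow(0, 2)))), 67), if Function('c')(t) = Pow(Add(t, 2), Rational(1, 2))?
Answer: 137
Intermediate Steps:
Function('c')(t) = Pow(Add(2, t), Rational(1, 2))
Add(Mul(14, Function('a')(Function('c')(Pow(0, 2)))), 67) = Add(Mul(14, 5), 67) = Add(70, 67) = 137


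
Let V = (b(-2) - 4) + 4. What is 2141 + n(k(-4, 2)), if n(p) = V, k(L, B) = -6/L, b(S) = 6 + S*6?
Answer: 2135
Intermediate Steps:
b(S) = 6 + 6*S
V = -6 (V = ((6 + 6*(-2)) - 4) + 4 = ((6 - 12) - 4) + 4 = (-6 - 4) + 4 = -10 + 4 = -6)
n(p) = -6
2141 + n(k(-4, 2)) = 2141 - 6 = 2135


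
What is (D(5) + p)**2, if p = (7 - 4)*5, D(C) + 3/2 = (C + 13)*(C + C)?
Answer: 149769/4 ≈ 37442.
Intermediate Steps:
D(C) = -3/2 + 2*C*(13 + C) (D(C) = -3/2 + (C + 13)*(C + C) = -3/2 + (13 + C)*(2*C) = -3/2 + 2*C*(13 + C))
p = 15 (p = 3*5 = 15)
(D(5) + p)**2 = ((-3/2 + 2*5**2 + 26*5) + 15)**2 = ((-3/2 + 2*25 + 130) + 15)**2 = ((-3/2 + 50 + 130) + 15)**2 = (357/2 + 15)**2 = (387/2)**2 = 149769/4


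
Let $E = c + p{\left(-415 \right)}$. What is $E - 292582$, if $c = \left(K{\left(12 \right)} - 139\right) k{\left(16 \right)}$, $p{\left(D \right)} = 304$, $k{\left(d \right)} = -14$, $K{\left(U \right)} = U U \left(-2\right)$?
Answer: $-286300$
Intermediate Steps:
$K{\left(U \right)} = - 2 U^{2}$ ($K{\left(U \right)} = U^{2} \left(-2\right) = - 2 U^{2}$)
$c = 5978$ ($c = \left(- 2 \cdot 12^{2} - 139\right) \left(-14\right) = \left(\left(-2\right) 144 - 139\right) \left(-14\right) = \left(-288 - 139\right) \left(-14\right) = \left(-427\right) \left(-14\right) = 5978$)
$E = 6282$ ($E = 5978 + 304 = 6282$)
$E - 292582 = 6282 - 292582 = -286300$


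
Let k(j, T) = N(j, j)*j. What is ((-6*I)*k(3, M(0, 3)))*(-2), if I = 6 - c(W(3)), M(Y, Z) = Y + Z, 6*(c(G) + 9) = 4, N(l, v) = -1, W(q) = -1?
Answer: -516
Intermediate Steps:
c(G) = -25/3 (c(G) = -9 + (⅙)*4 = -9 + ⅔ = -25/3)
I = 43/3 (I = 6 - 1*(-25/3) = 6 + 25/3 = 43/3 ≈ 14.333)
k(j, T) = -j
((-6*I)*k(3, M(0, 3)))*(-2) = ((-6*43/3)*(-1*3))*(-2) = -86*(-3)*(-2) = 258*(-2) = -516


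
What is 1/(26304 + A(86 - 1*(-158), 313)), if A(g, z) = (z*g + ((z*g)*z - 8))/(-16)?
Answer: -1/1472496 ≈ -6.7912e-7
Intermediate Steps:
A(g, z) = 1/2 - g*z/16 - g*z**2/16 (A(g, z) = (g*z + ((g*z)*z - 8))*(-1/16) = (g*z + (g*z**2 - 8))*(-1/16) = (g*z + (-8 + g*z**2))*(-1/16) = (-8 + g*z + g*z**2)*(-1/16) = 1/2 - g*z/16 - g*z**2/16)
1/(26304 + A(86 - 1*(-158), 313)) = 1/(26304 + (1/2 - 1/16*(86 - 1*(-158))*313 - 1/16*(86 - 1*(-158))*313**2)) = 1/(26304 + (1/2 - 1/16*(86 + 158)*313 - 1/16*(86 + 158)*97969)) = 1/(26304 + (1/2 - 1/16*244*313 - 1/16*244*97969)) = 1/(26304 + (1/2 - 19093/4 - 5976109/4)) = 1/(26304 - 1498800) = 1/(-1472496) = -1/1472496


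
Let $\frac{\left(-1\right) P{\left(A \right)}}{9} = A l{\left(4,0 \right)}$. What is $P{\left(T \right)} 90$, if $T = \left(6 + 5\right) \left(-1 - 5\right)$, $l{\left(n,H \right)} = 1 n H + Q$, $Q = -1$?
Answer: $-53460$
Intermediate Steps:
$l{\left(n,H \right)} = -1 + H n$ ($l{\left(n,H \right)} = 1 n H - 1 = n H - 1 = H n - 1 = -1 + H n$)
$T = -66$ ($T = 11 \left(-6\right) = -66$)
$P{\left(A \right)} = 9 A$ ($P{\left(A \right)} = - 9 A \left(-1 + 0 \cdot 4\right) = - 9 A \left(-1 + 0\right) = - 9 A \left(-1\right) = - 9 \left(- A\right) = 9 A$)
$P{\left(T \right)} 90 = 9 \left(-66\right) 90 = \left(-594\right) 90 = -53460$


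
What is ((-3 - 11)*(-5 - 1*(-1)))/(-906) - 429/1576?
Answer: -238465/713928 ≈ -0.33402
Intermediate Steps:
((-3 - 11)*(-5 - 1*(-1)))/(-906) - 429/1576 = -14*(-5 + 1)*(-1/906) - 429*1/1576 = -14*(-4)*(-1/906) - 429/1576 = 56*(-1/906) - 429/1576 = -28/453 - 429/1576 = -238465/713928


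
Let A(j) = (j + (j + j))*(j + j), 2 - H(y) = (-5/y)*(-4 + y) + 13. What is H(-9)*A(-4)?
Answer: -1088/3 ≈ -362.67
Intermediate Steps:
H(y) = -11 + 5*(-4 + y)/y (H(y) = 2 - ((-5/y)*(-4 + y) + 13) = 2 - (-5*(-4 + y)/y + 13) = 2 - (13 - 5*(-4 + y)/y) = 2 + (-13 + 5*(-4 + y)/y) = -11 + 5*(-4 + y)/y)
A(j) = 6*j² (A(j) = (j + 2*j)*(2*j) = (3*j)*(2*j) = 6*j²)
H(-9)*A(-4) = (-6 - 20/(-9))*(6*(-4)²) = (-6 - 20*(-⅑))*(6*16) = (-6 + 20/9)*96 = -34/9*96 = -1088/3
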